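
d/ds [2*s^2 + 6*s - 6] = 4*s + 6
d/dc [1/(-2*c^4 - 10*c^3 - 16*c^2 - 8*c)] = (4*c^3 + 15*c^2 + 16*c + 4)/(2*c^2*(c^3 + 5*c^2 + 8*c + 4)^2)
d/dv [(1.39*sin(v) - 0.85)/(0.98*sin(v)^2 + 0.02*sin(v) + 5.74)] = (-1.3622*sin(v)^2 + 1.666*sin(v) + 7.9956)*cos(v)/(0.9604*sin(v)^4 + 0.0392*sin(v)^3 + 11.2508*sin(v)^2 + 0.2296*sin(v) + 32.9476)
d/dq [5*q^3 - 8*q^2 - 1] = q*(15*q - 16)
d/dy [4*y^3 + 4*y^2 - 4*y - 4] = 12*y^2 + 8*y - 4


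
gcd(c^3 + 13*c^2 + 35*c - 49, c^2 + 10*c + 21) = c + 7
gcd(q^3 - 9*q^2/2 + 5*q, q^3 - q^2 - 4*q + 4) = q - 2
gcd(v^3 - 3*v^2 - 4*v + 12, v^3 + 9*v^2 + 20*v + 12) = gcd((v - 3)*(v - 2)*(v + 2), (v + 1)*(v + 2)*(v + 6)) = v + 2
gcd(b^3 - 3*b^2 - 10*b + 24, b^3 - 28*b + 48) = b^2 - 6*b + 8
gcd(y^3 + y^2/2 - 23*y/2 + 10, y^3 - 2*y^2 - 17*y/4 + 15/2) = y - 5/2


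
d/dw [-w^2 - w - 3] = -2*w - 1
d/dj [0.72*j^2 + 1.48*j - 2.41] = 1.44*j + 1.48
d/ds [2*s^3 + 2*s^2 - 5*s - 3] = 6*s^2 + 4*s - 5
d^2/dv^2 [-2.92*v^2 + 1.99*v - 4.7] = -5.84000000000000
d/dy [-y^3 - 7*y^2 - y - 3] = -3*y^2 - 14*y - 1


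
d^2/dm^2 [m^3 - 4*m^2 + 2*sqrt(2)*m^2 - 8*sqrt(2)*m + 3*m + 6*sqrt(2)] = 6*m - 8 + 4*sqrt(2)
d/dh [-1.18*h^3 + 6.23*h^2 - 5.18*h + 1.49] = -3.54*h^2 + 12.46*h - 5.18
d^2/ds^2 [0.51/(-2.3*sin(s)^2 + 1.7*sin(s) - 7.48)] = (10.7916*sin(s)^4 - 5.9823*sin(s)^3 - 49.80966*sin(s)^2 + 18.44976*sin(s) + 14.60028)/(2.3*sin(s)^2 - 1.7*sin(s) + 7.48)^3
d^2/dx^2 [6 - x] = 0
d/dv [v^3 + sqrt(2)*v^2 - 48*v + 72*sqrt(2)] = 3*v^2 + 2*sqrt(2)*v - 48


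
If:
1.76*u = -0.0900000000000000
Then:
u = -0.05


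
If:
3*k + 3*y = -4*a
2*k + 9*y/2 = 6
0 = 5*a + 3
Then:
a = -3/5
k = -24/25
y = 44/25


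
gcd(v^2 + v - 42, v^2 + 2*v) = 1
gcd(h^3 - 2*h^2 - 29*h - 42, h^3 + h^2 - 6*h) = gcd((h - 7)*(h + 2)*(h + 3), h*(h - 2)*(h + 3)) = h + 3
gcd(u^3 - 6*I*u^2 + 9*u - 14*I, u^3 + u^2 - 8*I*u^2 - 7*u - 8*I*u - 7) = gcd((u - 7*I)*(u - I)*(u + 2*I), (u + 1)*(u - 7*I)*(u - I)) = u^2 - 8*I*u - 7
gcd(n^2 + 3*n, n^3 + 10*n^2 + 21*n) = n^2 + 3*n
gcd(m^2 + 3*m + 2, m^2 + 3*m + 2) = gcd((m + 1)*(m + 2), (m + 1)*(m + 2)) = m^2 + 3*m + 2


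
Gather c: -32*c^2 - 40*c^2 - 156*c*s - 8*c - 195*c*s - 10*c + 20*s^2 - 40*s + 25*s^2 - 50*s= -72*c^2 + c*(-351*s - 18) + 45*s^2 - 90*s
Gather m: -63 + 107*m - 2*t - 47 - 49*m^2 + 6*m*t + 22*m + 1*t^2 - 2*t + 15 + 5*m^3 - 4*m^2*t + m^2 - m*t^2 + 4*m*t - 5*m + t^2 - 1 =5*m^3 + m^2*(-4*t - 48) + m*(-t^2 + 10*t + 124) + 2*t^2 - 4*t - 96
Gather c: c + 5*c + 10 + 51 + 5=6*c + 66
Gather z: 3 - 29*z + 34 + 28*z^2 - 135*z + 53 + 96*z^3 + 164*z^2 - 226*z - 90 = 96*z^3 + 192*z^2 - 390*z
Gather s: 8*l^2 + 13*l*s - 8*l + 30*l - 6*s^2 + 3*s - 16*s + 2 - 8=8*l^2 + 22*l - 6*s^2 + s*(13*l - 13) - 6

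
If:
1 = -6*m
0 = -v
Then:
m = -1/6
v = 0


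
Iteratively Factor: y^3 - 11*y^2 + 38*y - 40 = (y - 2)*(y^2 - 9*y + 20) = (y - 4)*(y - 2)*(y - 5)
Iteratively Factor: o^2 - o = (o)*(o - 1)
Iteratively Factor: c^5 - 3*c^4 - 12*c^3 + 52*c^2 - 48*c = (c - 3)*(c^4 - 12*c^2 + 16*c) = (c - 3)*(c + 4)*(c^3 - 4*c^2 + 4*c) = c*(c - 3)*(c + 4)*(c^2 - 4*c + 4) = c*(c - 3)*(c - 2)*(c + 4)*(c - 2)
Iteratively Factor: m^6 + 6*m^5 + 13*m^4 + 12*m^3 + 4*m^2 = (m + 1)*(m^5 + 5*m^4 + 8*m^3 + 4*m^2) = (m + 1)*(m + 2)*(m^4 + 3*m^3 + 2*m^2) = m*(m + 1)*(m + 2)*(m^3 + 3*m^2 + 2*m) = m*(m + 1)*(m + 2)^2*(m^2 + m) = m^2*(m + 1)*(m + 2)^2*(m + 1)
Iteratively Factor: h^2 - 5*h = (h - 5)*(h)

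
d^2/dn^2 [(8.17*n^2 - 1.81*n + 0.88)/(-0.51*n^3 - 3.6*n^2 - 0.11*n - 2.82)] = (-4.25003400000001*n^6 + 2.82468600000004*n^5 + 19.942326*n^4 + 191.833194*n^3 + 397.688328*n^2 - 104.747904*n - 113.218916)/(0.132651*n^9 + 2.80908*n^8 + 19.914633*n^7 + 50.068206*n^6 + 35.360433*n^5 + 110.721492*n^4 + 18.868823*n^3 + 85.988286*n^2 + 2.624292*n + 22.425768)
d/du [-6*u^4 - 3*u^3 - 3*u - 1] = -24*u^3 - 9*u^2 - 3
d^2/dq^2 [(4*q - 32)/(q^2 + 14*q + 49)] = 8*(q - 38)/(q^4 + 28*q^3 + 294*q^2 + 1372*q + 2401)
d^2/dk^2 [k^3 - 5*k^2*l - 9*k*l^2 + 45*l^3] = 6*k - 10*l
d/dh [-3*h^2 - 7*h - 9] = -6*h - 7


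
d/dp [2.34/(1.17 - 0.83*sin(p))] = 1.9422*cos(p)/(0.83*sin(p) - 1.17)^2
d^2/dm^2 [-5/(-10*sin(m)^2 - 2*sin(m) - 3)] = 10*(-200*sin(m)^4 - 30*sin(m)^3 + 358*sin(m)^2 + 63*sin(m) - 26)/(10*sin(m)^2 + 2*sin(m) + 3)^3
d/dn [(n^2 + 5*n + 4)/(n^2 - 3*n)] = 4*(-2*n^2 - 2*n + 3)/(n^2*(n^2 - 6*n + 9))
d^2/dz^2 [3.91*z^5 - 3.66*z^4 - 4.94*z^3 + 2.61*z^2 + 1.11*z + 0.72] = 78.2*z^3 - 43.92*z^2 - 29.64*z + 5.22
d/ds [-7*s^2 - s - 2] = -14*s - 1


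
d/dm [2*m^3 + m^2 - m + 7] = 6*m^2 + 2*m - 1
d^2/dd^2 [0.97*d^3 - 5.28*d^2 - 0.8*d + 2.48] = 5.82*d - 10.56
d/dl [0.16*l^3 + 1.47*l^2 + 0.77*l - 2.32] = 0.48*l^2 + 2.94*l + 0.77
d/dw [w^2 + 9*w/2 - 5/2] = 2*w + 9/2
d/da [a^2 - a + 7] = 2*a - 1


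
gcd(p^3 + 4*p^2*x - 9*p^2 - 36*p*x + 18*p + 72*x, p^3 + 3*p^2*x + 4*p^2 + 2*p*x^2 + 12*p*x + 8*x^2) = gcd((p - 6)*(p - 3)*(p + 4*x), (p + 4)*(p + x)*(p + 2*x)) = 1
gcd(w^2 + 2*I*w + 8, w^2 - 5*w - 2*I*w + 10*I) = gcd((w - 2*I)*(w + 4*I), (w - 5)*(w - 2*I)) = w - 2*I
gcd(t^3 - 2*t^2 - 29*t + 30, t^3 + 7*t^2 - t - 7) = t - 1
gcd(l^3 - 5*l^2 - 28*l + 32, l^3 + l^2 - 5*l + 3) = l - 1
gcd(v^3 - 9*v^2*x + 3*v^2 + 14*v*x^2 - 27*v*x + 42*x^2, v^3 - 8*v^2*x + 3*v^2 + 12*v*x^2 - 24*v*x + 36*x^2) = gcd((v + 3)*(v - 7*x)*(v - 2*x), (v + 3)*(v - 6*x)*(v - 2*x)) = -v^2 + 2*v*x - 3*v + 6*x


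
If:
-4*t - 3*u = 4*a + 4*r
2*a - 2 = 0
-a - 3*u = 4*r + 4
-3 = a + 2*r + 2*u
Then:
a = 1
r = 1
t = 1/4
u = -3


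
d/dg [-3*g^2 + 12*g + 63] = 12 - 6*g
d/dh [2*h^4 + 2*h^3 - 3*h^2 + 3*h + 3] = 8*h^3 + 6*h^2 - 6*h + 3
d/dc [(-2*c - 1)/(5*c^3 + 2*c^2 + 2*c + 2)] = (20*c^3 + 19*c^2 + 4*c - 2)/(25*c^6 + 20*c^5 + 24*c^4 + 28*c^3 + 12*c^2 + 8*c + 4)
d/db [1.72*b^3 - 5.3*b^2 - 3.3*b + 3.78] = 5.16*b^2 - 10.6*b - 3.3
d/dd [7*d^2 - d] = 14*d - 1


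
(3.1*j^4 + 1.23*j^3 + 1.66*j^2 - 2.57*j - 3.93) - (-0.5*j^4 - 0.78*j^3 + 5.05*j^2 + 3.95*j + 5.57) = 3.6*j^4 + 2.01*j^3 - 3.39*j^2 - 6.52*j - 9.5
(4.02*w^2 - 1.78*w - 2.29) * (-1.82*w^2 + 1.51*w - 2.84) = -7.3164*w^4 + 9.3098*w^3 - 9.9368*w^2 + 1.5973*w + 6.5036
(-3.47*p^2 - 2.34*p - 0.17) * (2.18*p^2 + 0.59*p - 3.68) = -7.5646*p^4 - 7.1485*p^3 + 11.0184*p^2 + 8.5109*p + 0.6256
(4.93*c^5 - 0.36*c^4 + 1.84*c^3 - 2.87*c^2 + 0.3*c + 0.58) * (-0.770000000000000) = -3.7961*c^5 + 0.2772*c^4 - 1.4168*c^3 + 2.2099*c^2 - 0.231*c - 0.4466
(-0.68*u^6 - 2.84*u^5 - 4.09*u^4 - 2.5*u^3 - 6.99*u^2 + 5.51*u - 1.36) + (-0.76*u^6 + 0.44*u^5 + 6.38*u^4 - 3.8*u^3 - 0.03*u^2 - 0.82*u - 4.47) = -1.44*u^6 - 2.4*u^5 + 2.29*u^4 - 6.3*u^3 - 7.02*u^2 + 4.69*u - 5.83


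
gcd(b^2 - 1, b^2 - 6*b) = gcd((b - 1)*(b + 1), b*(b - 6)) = 1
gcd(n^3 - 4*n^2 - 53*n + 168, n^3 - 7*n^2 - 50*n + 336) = n^2 - n - 56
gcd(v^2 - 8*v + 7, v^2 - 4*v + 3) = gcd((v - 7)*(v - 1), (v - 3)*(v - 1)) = v - 1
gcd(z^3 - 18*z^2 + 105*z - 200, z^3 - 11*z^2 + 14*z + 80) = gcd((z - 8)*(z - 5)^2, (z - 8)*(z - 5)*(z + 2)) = z^2 - 13*z + 40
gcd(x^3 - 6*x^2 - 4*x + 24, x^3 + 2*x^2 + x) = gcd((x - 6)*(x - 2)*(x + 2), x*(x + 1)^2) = 1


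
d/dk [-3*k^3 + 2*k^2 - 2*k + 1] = -9*k^2 + 4*k - 2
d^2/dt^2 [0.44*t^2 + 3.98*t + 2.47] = 0.880000000000000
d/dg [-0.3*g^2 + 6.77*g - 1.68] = 6.77 - 0.6*g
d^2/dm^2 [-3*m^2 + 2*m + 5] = -6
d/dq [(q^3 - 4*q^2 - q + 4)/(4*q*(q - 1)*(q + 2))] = (5*q^2 + 8*q + 8)/(4*q^2*(q^2 + 4*q + 4))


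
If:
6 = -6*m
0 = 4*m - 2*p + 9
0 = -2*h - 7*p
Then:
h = -35/4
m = -1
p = 5/2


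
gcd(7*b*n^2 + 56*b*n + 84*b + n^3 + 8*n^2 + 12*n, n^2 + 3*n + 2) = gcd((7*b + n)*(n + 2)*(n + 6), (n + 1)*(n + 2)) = n + 2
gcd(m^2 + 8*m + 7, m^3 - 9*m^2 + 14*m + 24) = m + 1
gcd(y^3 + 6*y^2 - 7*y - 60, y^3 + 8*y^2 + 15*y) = y + 5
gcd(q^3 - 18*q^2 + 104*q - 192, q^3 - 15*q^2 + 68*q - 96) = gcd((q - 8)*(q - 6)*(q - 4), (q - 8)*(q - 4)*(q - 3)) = q^2 - 12*q + 32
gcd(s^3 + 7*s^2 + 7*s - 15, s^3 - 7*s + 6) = s^2 + 2*s - 3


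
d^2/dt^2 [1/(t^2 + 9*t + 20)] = 2*(-t^2 - 9*t + (2*t + 9)^2 - 20)/(t^2 + 9*t + 20)^3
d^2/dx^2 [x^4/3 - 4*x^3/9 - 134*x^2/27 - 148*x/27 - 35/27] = 4*x^2 - 8*x/3 - 268/27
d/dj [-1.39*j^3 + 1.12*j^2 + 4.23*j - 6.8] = -4.17*j^2 + 2.24*j + 4.23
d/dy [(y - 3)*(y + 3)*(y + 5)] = 3*y^2 + 10*y - 9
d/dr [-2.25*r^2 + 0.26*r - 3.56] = 0.26 - 4.5*r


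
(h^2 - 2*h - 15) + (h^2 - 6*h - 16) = 2*h^2 - 8*h - 31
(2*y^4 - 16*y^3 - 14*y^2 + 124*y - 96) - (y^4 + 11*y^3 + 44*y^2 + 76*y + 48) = y^4 - 27*y^3 - 58*y^2 + 48*y - 144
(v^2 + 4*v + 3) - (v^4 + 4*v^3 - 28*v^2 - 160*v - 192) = -v^4 - 4*v^3 + 29*v^2 + 164*v + 195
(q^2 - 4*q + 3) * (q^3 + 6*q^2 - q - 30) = q^5 + 2*q^4 - 22*q^3 - 8*q^2 + 117*q - 90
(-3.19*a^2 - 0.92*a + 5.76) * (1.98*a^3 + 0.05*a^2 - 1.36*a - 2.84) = -6.3162*a^5 - 1.9811*a^4 + 15.6972*a^3 + 10.5988*a^2 - 5.2208*a - 16.3584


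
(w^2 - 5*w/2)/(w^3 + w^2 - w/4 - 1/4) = 2*w*(2*w - 5)/(4*w^3 + 4*w^2 - w - 1)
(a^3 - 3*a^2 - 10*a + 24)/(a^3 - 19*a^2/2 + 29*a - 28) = 2*(a + 3)/(2*a - 7)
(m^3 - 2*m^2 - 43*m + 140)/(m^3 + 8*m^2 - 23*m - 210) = (m - 4)/(m + 6)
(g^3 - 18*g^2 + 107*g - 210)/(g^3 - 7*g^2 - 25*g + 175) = (g - 6)/(g + 5)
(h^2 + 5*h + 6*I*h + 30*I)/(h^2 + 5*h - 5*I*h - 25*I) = (h + 6*I)/(h - 5*I)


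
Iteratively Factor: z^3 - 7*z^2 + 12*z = (z - 3)*(z^2 - 4*z) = (z - 4)*(z - 3)*(z)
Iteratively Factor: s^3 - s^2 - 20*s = (s - 5)*(s^2 + 4*s) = s*(s - 5)*(s + 4)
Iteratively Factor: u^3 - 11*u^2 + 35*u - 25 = (u - 1)*(u^2 - 10*u + 25) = (u - 5)*(u - 1)*(u - 5)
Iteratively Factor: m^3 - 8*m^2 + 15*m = (m)*(m^2 - 8*m + 15) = m*(m - 5)*(m - 3)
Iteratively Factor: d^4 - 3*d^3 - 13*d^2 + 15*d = (d - 5)*(d^3 + 2*d^2 - 3*d) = (d - 5)*(d - 1)*(d^2 + 3*d) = d*(d - 5)*(d - 1)*(d + 3)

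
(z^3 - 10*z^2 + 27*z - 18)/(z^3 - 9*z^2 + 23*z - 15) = (z - 6)/(z - 5)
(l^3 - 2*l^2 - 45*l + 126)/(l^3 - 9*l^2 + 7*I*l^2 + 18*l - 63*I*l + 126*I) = (l + 7)/(l + 7*I)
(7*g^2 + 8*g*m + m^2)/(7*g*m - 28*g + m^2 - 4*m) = (g + m)/(m - 4)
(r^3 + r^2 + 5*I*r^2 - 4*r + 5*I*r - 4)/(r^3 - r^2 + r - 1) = (r^2 + r*(1 + 4*I) + 4*I)/(r^2 - r*(1 + I) + I)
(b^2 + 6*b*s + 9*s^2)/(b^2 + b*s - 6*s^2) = (-b - 3*s)/(-b + 2*s)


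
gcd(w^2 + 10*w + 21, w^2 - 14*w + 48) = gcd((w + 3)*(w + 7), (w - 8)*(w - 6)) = 1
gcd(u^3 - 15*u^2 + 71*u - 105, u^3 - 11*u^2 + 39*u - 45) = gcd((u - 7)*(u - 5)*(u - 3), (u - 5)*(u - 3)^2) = u^2 - 8*u + 15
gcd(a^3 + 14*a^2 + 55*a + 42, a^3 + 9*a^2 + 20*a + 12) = a^2 + 7*a + 6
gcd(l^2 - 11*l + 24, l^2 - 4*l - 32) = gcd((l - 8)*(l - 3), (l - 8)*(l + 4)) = l - 8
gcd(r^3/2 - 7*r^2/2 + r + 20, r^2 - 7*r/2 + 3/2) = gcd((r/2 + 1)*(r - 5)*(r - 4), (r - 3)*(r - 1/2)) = 1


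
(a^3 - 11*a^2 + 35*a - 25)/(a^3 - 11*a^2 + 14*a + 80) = (a^2 - 6*a + 5)/(a^2 - 6*a - 16)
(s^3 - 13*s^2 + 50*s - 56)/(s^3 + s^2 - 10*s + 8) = (s^2 - 11*s + 28)/(s^2 + 3*s - 4)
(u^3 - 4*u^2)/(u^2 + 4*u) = u*(u - 4)/(u + 4)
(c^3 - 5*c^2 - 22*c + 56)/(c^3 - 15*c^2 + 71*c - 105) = (c^2 + 2*c - 8)/(c^2 - 8*c + 15)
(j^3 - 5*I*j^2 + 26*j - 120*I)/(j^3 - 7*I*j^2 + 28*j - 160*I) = (j - 6*I)/(j - 8*I)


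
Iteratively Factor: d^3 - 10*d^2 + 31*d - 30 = (d - 3)*(d^2 - 7*d + 10) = (d - 5)*(d - 3)*(d - 2)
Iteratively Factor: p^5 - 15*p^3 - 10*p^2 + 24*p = (p + 2)*(p^4 - 2*p^3 - 11*p^2 + 12*p) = (p - 1)*(p + 2)*(p^3 - p^2 - 12*p) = (p - 4)*(p - 1)*(p + 2)*(p^2 + 3*p) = p*(p - 4)*(p - 1)*(p + 2)*(p + 3)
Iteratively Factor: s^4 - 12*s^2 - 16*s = (s)*(s^3 - 12*s - 16) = s*(s + 2)*(s^2 - 2*s - 8) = s*(s + 2)^2*(s - 4)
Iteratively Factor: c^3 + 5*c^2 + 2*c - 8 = (c - 1)*(c^2 + 6*c + 8) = (c - 1)*(c + 2)*(c + 4)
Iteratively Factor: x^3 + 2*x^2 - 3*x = (x)*(x^2 + 2*x - 3) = x*(x + 3)*(x - 1)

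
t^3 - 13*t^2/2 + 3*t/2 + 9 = (t - 6)*(t - 3/2)*(t + 1)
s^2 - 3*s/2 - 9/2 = (s - 3)*(s + 3/2)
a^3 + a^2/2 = a^2*(a + 1/2)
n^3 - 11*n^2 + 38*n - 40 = (n - 5)*(n - 4)*(n - 2)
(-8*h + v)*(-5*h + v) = 40*h^2 - 13*h*v + v^2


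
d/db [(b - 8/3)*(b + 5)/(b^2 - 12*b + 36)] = (38 - 43*b)/(3*(b^3 - 18*b^2 + 108*b - 216))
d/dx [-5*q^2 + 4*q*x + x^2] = 4*q + 2*x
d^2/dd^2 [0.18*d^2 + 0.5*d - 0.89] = 0.360000000000000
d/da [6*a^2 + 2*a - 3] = 12*a + 2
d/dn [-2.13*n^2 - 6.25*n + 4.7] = -4.26*n - 6.25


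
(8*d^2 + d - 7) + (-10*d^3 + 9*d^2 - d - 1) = -10*d^3 + 17*d^2 - 8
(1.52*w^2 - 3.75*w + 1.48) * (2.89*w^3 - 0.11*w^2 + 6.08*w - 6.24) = 4.3928*w^5 - 11.0047*w^4 + 13.9313*w^3 - 32.4476*w^2 + 32.3984*w - 9.2352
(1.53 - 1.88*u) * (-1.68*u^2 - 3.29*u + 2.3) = 3.1584*u^3 + 3.6148*u^2 - 9.3577*u + 3.519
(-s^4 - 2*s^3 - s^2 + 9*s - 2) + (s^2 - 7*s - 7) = -s^4 - 2*s^3 + 2*s - 9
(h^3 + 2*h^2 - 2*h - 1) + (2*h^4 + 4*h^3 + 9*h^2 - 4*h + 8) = 2*h^4 + 5*h^3 + 11*h^2 - 6*h + 7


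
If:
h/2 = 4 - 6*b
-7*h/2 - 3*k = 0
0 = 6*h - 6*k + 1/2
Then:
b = 209/312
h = -1/26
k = 7/156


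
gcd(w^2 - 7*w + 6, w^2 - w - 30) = w - 6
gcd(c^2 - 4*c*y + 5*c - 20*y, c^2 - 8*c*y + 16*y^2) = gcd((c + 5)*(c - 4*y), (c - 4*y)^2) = -c + 4*y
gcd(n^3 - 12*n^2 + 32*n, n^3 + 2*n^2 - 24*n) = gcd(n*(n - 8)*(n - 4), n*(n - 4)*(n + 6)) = n^2 - 4*n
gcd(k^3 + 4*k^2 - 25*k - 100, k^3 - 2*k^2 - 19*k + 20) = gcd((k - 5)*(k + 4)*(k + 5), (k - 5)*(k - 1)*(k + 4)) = k^2 - k - 20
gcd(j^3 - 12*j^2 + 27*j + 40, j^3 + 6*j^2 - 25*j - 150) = j - 5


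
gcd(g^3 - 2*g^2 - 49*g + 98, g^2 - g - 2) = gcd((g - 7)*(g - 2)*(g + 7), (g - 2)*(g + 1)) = g - 2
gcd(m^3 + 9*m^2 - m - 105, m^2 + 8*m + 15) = m + 5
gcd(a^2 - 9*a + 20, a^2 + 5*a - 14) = 1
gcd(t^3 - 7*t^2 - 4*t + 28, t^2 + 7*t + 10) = t + 2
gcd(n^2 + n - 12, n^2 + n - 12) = n^2 + n - 12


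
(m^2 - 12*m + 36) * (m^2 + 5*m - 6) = m^4 - 7*m^3 - 30*m^2 + 252*m - 216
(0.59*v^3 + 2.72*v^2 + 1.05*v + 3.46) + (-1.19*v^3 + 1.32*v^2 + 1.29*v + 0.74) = -0.6*v^3 + 4.04*v^2 + 2.34*v + 4.2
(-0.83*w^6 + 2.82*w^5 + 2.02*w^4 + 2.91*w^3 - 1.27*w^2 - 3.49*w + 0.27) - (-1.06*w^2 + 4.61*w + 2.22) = -0.83*w^6 + 2.82*w^5 + 2.02*w^4 + 2.91*w^3 - 0.21*w^2 - 8.1*w - 1.95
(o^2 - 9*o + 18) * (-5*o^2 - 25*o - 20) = -5*o^4 + 20*o^3 + 115*o^2 - 270*o - 360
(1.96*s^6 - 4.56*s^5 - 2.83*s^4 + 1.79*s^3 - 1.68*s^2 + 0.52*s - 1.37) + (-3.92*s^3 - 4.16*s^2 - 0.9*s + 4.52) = 1.96*s^6 - 4.56*s^5 - 2.83*s^4 - 2.13*s^3 - 5.84*s^2 - 0.38*s + 3.15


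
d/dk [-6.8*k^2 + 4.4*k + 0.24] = 4.4 - 13.6*k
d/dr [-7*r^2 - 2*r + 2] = -14*r - 2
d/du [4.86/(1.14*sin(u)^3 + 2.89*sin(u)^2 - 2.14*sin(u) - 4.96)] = (-16.6212*sin(u)^2 - 28.0908*sin(u) + 10.4004)*cos(u)/(1.14*sin(u)^3 + 2.89*sin(u)^2 - 2.14*sin(u) - 4.96)^2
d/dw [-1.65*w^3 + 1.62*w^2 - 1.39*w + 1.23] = -4.95*w^2 + 3.24*w - 1.39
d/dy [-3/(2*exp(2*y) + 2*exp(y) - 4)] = (3*exp(y) + 3/2)*exp(y)/(exp(2*y) + exp(y) - 2)^2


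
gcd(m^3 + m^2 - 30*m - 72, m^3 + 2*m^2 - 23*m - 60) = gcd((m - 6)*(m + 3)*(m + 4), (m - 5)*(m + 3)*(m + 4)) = m^2 + 7*m + 12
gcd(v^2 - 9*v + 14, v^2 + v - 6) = v - 2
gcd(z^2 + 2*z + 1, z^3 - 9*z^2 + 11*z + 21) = z + 1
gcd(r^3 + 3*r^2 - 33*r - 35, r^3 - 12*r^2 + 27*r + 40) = r^2 - 4*r - 5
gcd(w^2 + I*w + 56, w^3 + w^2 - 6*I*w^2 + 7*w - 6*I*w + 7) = w - 7*I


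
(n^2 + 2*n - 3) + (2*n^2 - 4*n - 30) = 3*n^2 - 2*n - 33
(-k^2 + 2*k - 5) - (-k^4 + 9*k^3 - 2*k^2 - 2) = k^4 - 9*k^3 + k^2 + 2*k - 3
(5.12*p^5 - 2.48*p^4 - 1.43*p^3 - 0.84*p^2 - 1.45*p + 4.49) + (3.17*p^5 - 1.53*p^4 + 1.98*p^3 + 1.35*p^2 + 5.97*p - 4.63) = 8.29*p^5 - 4.01*p^4 + 0.55*p^3 + 0.51*p^2 + 4.52*p - 0.14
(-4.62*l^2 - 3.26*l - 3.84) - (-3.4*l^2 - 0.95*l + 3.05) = -1.22*l^2 - 2.31*l - 6.89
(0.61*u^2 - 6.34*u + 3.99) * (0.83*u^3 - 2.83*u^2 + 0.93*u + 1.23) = 0.5063*u^5 - 6.9885*u^4 + 21.8212*u^3 - 16.4376*u^2 - 4.0875*u + 4.9077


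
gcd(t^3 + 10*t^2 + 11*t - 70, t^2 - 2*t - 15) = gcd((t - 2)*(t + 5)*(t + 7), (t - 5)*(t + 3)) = 1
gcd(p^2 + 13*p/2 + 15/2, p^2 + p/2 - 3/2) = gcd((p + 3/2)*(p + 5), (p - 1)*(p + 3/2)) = p + 3/2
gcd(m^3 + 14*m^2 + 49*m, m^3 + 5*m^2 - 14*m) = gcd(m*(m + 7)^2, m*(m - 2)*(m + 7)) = m^2 + 7*m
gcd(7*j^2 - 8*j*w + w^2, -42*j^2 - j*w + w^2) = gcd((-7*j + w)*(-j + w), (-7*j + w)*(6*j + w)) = -7*j + w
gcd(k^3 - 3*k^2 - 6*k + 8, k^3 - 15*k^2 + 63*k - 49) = k - 1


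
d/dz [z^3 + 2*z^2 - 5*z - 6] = 3*z^2 + 4*z - 5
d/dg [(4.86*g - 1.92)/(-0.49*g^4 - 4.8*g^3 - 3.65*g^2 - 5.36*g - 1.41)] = (7.1442*g^4 + 42.8928*g^3 - 9.909*g^2 - 14.016*g - 17.1438)/(0.2401*g^8 + 4.704*g^7 + 26.617*g^6 + 40.2928*g^5 + 66.1603*g^4 + 52.664*g^3 + 39.0226*g^2 + 15.1152*g + 1.9881)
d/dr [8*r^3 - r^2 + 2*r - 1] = 24*r^2 - 2*r + 2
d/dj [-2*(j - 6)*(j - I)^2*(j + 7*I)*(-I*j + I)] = 10*I*j^4 + j^3*(-40 - 56*I) + j^2*(210 + 114*I) + j*(-92 - 364*I) - 98 + 156*I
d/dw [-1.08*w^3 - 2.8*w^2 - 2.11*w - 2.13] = -3.24*w^2 - 5.6*w - 2.11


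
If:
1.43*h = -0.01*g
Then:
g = -143.0*h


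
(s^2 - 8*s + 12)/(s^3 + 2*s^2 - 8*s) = (s - 6)/(s*(s + 4))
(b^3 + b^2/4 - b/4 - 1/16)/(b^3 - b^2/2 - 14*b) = (-16*b^3 - 4*b^2 + 4*b + 1)/(8*b*(-2*b^2 + b + 28))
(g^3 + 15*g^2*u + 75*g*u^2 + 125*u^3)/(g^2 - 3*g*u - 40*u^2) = (-g^2 - 10*g*u - 25*u^2)/(-g + 8*u)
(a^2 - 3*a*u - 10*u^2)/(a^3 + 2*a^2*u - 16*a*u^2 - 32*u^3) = (-a + 5*u)/(-a^2 + 16*u^2)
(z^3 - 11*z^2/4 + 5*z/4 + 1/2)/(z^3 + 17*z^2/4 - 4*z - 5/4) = (z - 2)/(z + 5)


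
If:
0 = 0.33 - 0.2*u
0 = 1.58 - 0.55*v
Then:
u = 1.65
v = 2.87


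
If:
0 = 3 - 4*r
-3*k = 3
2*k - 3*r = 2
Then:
No Solution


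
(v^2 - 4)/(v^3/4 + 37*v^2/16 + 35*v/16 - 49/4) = 16*(v^2 - 4)/(4*v^3 + 37*v^2 + 35*v - 196)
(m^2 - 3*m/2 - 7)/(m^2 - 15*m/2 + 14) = (m + 2)/(m - 4)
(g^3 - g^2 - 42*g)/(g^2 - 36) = g*(g - 7)/(g - 6)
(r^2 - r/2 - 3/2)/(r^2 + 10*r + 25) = (2*r^2 - r - 3)/(2*(r^2 + 10*r + 25))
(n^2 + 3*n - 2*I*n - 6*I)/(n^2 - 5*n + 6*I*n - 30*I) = (n^2 + n*(3 - 2*I) - 6*I)/(n^2 + n*(-5 + 6*I) - 30*I)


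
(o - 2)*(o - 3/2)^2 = o^3 - 5*o^2 + 33*o/4 - 9/2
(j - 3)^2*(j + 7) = j^3 + j^2 - 33*j + 63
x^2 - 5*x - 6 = (x - 6)*(x + 1)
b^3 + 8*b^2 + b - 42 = (b - 2)*(b + 3)*(b + 7)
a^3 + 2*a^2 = a^2*(a + 2)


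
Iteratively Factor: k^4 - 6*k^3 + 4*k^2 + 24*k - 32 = (k + 2)*(k^3 - 8*k^2 + 20*k - 16) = (k - 4)*(k + 2)*(k^2 - 4*k + 4) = (k - 4)*(k - 2)*(k + 2)*(k - 2)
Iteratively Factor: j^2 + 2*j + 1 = (j + 1)*(j + 1)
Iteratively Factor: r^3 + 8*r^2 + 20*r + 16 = (r + 4)*(r^2 + 4*r + 4) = (r + 2)*(r + 4)*(r + 2)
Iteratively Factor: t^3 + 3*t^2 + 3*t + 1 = (t + 1)*(t^2 + 2*t + 1) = (t + 1)^2*(t + 1)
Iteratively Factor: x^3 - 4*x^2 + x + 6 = (x - 3)*(x^2 - x - 2) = (x - 3)*(x + 1)*(x - 2)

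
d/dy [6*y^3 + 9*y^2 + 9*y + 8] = 18*y^2 + 18*y + 9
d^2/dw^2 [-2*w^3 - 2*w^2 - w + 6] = -12*w - 4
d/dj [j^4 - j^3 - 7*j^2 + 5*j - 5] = 4*j^3 - 3*j^2 - 14*j + 5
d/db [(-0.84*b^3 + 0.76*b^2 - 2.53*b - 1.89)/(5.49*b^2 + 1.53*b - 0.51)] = (-4.6116*b^4 - 2.5704*b^3 + 16.3377*b^2 + 19.977*b + 4.182)/(30.1401*b^4 + 16.7994*b^3 - 3.2589*b^2 - 1.5606*b + 0.2601)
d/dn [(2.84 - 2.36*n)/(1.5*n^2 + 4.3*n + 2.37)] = (3.54*n^2 - 8.52*n - 17.8052)/(2.25*n^4 + 12.9*n^3 + 25.6*n^2 + 20.382*n + 5.6169)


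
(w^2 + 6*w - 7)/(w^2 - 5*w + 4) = (w + 7)/(w - 4)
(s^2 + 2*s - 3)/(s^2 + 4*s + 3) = (s - 1)/(s + 1)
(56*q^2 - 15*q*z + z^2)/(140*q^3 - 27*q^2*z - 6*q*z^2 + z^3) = (-8*q + z)/(-20*q^2 + q*z + z^2)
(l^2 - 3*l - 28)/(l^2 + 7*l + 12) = (l - 7)/(l + 3)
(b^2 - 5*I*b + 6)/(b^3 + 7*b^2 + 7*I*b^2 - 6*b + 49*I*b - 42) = (b - 6*I)/(b^2 + b*(7 + 6*I) + 42*I)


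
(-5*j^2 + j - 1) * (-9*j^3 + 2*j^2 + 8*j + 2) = 45*j^5 - 19*j^4 - 29*j^3 - 4*j^2 - 6*j - 2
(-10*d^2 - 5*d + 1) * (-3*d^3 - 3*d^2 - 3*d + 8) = 30*d^5 + 45*d^4 + 42*d^3 - 68*d^2 - 43*d + 8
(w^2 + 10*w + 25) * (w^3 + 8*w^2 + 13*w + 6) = w^5 + 18*w^4 + 118*w^3 + 336*w^2 + 385*w + 150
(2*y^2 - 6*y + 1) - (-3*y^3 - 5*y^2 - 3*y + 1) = 3*y^3 + 7*y^2 - 3*y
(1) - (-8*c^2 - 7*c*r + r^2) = 8*c^2 + 7*c*r - r^2 + 1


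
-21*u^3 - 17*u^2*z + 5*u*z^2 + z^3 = (-3*u + z)*(u + z)*(7*u + z)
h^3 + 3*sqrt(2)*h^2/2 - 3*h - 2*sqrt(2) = (h - sqrt(2))*(h + sqrt(2)/2)*(h + 2*sqrt(2))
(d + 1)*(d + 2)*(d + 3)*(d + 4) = d^4 + 10*d^3 + 35*d^2 + 50*d + 24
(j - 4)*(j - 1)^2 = j^3 - 6*j^2 + 9*j - 4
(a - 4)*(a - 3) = a^2 - 7*a + 12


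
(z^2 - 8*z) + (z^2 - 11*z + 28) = 2*z^2 - 19*z + 28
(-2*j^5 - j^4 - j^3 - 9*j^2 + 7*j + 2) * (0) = 0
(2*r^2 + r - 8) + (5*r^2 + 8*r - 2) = 7*r^2 + 9*r - 10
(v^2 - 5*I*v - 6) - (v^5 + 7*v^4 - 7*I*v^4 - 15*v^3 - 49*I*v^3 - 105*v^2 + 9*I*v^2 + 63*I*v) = -v^5 - 7*v^4 + 7*I*v^4 + 15*v^3 + 49*I*v^3 + 106*v^2 - 9*I*v^2 - 68*I*v - 6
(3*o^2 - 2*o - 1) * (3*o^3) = 9*o^5 - 6*o^4 - 3*o^3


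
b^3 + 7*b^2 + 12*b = b*(b + 3)*(b + 4)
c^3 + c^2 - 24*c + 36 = (c - 3)*(c - 2)*(c + 6)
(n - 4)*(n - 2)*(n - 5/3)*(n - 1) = n^4 - 26*n^3/3 + 77*n^2/3 - 94*n/3 + 40/3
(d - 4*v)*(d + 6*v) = d^2 + 2*d*v - 24*v^2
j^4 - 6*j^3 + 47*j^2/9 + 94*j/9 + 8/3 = (j - 4)*(j - 3)*(j + 1/3)*(j + 2/3)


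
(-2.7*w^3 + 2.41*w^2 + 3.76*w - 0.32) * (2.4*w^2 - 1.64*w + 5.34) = -6.48*w^5 + 10.212*w^4 - 9.3464*w^3 + 5.935*w^2 + 20.6032*w - 1.7088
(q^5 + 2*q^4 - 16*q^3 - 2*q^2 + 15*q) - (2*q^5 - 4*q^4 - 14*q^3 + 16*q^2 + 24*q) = -q^5 + 6*q^4 - 2*q^3 - 18*q^2 - 9*q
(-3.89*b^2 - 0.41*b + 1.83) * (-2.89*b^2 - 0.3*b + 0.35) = 11.2421*b^4 + 2.3519*b^3 - 6.5272*b^2 - 0.6925*b + 0.6405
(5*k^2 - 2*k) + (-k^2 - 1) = 4*k^2 - 2*k - 1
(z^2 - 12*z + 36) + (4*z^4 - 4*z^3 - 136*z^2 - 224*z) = 4*z^4 - 4*z^3 - 135*z^2 - 236*z + 36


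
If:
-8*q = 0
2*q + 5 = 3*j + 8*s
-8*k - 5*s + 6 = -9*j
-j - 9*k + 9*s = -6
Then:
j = 537/1063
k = 1112/1063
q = 0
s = 463/1063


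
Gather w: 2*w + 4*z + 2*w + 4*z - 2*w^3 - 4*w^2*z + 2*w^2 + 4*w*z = -2*w^3 + w^2*(2 - 4*z) + w*(4*z + 4) + 8*z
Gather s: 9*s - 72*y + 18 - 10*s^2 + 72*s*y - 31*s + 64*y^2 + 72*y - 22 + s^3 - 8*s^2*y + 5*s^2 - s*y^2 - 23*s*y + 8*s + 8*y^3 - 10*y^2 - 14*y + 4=s^3 + s^2*(-8*y - 5) + s*(-y^2 + 49*y - 14) + 8*y^3 + 54*y^2 - 14*y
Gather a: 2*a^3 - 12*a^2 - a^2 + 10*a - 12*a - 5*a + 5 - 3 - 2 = 2*a^3 - 13*a^2 - 7*a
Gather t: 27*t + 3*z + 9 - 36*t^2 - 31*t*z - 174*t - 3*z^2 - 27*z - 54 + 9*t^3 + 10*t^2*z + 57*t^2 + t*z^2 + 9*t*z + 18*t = 9*t^3 + t^2*(10*z + 21) + t*(z^2 - 22*z - 129) - 3*z^2 - 24*z - 45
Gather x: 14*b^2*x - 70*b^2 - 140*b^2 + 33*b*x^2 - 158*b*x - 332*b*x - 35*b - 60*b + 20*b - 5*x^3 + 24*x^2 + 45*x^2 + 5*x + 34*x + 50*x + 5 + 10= -210*b^2 - 75*b - 5*x^3 + x^2*(33*b + 69) + x*(14*b^2 - 490*b + 89) + 15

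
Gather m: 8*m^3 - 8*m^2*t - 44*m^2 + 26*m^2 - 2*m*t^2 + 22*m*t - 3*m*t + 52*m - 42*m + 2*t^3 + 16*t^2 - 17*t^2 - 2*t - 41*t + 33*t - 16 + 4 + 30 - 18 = 8*m^3 + m^2*(-8*t - 18) + m*(-2*t^2 + 19*t + 10) + 2*t^3 - t^2 - 10*t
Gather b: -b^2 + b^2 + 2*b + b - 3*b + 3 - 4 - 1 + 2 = 0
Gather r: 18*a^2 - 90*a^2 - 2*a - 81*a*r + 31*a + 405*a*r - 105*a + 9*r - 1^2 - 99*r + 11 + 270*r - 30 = -72*a^2 - 76*a + r*(324*a + 180) - 20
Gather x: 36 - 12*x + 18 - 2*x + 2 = 56 - 14*x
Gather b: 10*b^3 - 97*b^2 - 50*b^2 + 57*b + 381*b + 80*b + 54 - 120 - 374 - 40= 10*b^3 - 147*b^2 + 518*b - 480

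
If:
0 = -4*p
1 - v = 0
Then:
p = 0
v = 1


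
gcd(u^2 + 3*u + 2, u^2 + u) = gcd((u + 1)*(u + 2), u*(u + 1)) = u + 1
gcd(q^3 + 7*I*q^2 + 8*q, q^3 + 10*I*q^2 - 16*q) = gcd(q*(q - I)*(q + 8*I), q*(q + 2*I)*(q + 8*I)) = q^2 + 8*I*q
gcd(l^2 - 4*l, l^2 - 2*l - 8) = l - 4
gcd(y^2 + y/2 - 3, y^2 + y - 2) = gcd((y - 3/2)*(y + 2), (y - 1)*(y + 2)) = y + 2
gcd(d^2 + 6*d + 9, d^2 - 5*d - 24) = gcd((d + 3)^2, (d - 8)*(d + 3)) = d + 3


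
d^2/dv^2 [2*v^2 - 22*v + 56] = 4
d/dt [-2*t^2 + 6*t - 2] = 6 - 4*t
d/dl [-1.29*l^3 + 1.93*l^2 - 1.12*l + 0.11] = -3.87*l^2 + 3.86*l - 1.12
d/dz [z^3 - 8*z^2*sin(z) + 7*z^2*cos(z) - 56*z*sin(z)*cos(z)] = -7*z^2*sin(z) - 8*z^2*cos(z) + 3*z^2 - 16*z*sin(z) + 14*z*cos(z) - 56*z*cos(2*z) - 28*sin(2*z)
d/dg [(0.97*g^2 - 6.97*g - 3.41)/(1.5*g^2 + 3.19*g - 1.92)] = (13.5493*g^2 + 6.5052*g + 24.2603)/(2.25*g^4 + 9.57*g^3 + 4.4161*g^2 - 12.2496*g + 3.6864)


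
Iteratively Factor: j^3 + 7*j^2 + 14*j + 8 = (j + 2)*(j^2 + 5*j + 4) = (j + 1)*(j + 2)*(j + 4)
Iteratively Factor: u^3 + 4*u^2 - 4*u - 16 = (u + 4)*(u^2 - 4) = (u + 2)*(u + 4)*(u - 2)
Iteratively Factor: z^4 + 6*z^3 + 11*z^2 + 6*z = (z + 2)*(z^3 + 4*z^2 + 3*z) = z*(z + 2)*(z^2 + 4*z + 3) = z*(z + 1)*(z + 2)*(z + 3)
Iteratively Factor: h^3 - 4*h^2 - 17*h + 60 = (h + 4)*(h^2 - 8*h + 15) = (h - 5)*(h + 4)*(h - 3)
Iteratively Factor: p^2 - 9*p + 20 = (p - 5)*(p - 4)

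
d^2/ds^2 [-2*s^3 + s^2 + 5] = 2 - 12*s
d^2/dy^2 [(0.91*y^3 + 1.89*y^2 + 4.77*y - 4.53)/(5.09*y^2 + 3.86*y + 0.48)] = (195.56675*y^3 - 721.771758*y^2 - 602.682732*y - 129.659784)/(131.872229*y^6 + 300.015798*y^5 + 264.824556*y^4 + 114.096968*y^3 + 24.973632*y^2 + 2.668032*y + 0.110592)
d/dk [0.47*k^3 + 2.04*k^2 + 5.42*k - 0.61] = 1.41*k^2 + 4.08*k + 5.42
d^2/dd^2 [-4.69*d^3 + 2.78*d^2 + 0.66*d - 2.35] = 5.56 - 28.14*d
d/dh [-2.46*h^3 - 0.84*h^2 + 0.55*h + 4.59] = -7.38*h^2 - 1.68*h + 0.55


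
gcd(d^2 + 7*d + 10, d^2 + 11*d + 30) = d + 5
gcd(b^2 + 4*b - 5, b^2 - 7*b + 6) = b - 1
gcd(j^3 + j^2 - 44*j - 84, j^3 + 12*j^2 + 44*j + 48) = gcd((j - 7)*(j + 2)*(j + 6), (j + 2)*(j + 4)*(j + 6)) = j^2 + 8*j + 12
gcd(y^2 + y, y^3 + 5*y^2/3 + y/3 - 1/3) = y + 1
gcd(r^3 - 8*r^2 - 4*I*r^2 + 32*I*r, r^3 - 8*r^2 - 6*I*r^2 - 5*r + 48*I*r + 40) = r - 8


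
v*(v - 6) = v^2 - 6*v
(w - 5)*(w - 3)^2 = w^3 - 11*w^2 + 39*w - 45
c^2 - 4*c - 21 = (c - 7)*(c + 3)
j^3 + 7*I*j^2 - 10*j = j*(j + 2*I)*(j + 5*I)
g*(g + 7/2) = g^2 + 7*g/2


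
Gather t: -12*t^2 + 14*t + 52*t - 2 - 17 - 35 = -12*t^2 + 66*t - 54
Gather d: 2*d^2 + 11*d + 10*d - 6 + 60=2*d^2 + 21*d + 54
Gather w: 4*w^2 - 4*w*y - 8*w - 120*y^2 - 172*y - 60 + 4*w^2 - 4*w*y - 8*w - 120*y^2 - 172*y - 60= 8*w^2 + w*(-8*y - 16) - 240*y^2 - 344*y - 120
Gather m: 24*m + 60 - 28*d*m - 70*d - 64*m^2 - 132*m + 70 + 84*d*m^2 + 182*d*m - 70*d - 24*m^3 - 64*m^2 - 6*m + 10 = -140*d - 24*m^3 + m^2*(84*d - 128) + m*(154*d - 114) + 140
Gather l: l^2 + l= l^2 + l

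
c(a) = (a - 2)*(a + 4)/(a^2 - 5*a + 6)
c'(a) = (5 - 2*a)*(a - 2)*(a + 4)/(a^2 - 5*a + 6)^2 + (a - 2)/(a^2 - 5*a + 6) + (a + 4)/(a^2 - 5*a + 6) = -7/(a^2 - 6*a + 9)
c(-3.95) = -0.01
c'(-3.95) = -0.14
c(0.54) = -1.85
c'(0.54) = -1.16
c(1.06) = -2.61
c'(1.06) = -1.86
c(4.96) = 4.57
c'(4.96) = -1.82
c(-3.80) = -0.03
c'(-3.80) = -0.15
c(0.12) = -1.43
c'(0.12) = -0.84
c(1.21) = -2.91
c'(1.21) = -2.18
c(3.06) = 117.67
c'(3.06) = -1944.44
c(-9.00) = 0.42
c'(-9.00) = -0.05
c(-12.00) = 0.53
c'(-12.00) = -0.03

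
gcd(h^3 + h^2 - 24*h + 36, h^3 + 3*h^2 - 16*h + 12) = h^2 + 4*h - 12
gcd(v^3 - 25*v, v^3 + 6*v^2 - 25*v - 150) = v^2 - 25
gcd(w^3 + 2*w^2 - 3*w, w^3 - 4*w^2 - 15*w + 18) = w^2 + 2*w - 3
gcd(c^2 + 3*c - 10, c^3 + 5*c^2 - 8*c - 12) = c - 2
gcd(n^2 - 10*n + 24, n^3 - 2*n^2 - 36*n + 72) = n - 6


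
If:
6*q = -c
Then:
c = -6*q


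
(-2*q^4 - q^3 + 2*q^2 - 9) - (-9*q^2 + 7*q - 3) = -2*q^4 - q^3 + 11*q^2 - 7*q - 6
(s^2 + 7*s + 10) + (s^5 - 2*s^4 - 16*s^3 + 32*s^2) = s^5 - 2*s^4 - 16*s^3 + 33*s^2 + 7*s + 10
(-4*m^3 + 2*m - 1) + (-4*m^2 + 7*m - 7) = -4*m^3 - 4*m^2 + 9*m - 8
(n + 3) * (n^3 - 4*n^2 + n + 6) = n^4 - n^3 - 11*n^2 + 9*n + 18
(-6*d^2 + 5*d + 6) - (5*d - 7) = 13 - 6*d^2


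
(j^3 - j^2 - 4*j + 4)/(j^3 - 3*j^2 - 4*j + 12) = (j - 1)/(j - 3)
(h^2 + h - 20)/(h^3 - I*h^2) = (h^2 + h - 20)/(h^2*(h - I))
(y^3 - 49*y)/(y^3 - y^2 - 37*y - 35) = y*(y + 7)/(y^2 + 6*y + 5)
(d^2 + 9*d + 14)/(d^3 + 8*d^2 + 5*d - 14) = 1/(d - 1)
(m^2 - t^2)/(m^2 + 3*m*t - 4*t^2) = (m + t)/(m + 4*t)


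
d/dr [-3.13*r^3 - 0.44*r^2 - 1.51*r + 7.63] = -9.39*r^2 - 0.88*r - 1.51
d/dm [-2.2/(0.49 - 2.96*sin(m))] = -6.512*cos(m)/(2.96*sin(m) - 0.49)^2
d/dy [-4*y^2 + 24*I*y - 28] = -8*y + 24*I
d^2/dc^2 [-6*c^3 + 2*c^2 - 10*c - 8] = 4 - 36*c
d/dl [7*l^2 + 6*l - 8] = 14*l + 6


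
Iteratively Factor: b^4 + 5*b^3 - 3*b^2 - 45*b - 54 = (b + 2)*(b^3 + 3*b^2 - 9*b - 27) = (b + 2)*(b + 3)*(b^2 - 9) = (b + 2)*(b + 3)^2*(b - 3)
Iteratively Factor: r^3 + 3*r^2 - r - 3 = (r + 3)*(r^2 - 1) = (r - 1)*(r + 3)*(r + 1)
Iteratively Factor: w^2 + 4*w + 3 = (w + 3)*(w + 1)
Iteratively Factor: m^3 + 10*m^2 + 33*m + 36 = (m + 3)*(m^2 + 7*m + 12) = (m + 3)*(m + 4)*(m + 3)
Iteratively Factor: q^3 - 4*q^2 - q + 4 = (q - 1)*(q^2 - 3*q - 4) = (q - 4)*(q - 1)*(q + 1)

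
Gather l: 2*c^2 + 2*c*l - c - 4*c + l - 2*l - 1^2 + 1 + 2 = 2*c^2 - 5*c + l*(2*c - 1) + 2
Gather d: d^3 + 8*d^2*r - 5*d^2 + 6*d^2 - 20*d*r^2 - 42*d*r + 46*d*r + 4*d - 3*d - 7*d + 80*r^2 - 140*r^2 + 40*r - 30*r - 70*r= d^3 + d^2*(8*r + 1) + d*(-20*r^2 + 4*r - 6) - 60*r^2 - 60*r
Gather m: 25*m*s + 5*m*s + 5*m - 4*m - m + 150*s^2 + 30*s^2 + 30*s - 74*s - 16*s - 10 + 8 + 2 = 30*m*s + 180*s^2 - 60*s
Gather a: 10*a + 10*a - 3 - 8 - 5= 20*a - 16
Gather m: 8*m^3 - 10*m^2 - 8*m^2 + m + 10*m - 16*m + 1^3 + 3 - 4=8*m^3 - 18*m^2 - 5*m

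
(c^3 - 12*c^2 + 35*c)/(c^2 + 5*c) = (c^2 - 12*c + 35)/(c + 5)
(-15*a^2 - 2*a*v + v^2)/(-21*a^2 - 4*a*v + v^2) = (-5*a + v)/(-7*a + v)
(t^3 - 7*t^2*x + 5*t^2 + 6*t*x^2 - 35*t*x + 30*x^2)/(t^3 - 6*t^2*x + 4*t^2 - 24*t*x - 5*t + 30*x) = (t - x)/(t - 1)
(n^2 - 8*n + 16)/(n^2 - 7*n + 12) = (n - 4)/(n - 3)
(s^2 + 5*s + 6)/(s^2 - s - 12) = (s + 2)/(s - 4)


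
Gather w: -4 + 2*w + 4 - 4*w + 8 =8 - 2*w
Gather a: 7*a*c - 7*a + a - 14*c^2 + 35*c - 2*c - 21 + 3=a*(7*c - 6) - 14*c^2 + 33*c - 18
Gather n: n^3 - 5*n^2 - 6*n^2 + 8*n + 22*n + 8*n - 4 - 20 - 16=n^3 - 11*n^2 + 38*n - 40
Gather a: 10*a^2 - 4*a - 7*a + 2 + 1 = 10*a^2 - 11*a + 3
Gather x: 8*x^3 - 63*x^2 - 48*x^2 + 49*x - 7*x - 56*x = 8*x^3 - 111*x^2 - 14*x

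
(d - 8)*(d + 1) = d^2 - 7*d - 8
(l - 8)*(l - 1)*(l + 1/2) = l^3 - 17*l^2/2 + 7*l/2 + 4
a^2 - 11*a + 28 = (a - 7)*(a - 4)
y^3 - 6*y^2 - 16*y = y*(y - 8)*(y + 2)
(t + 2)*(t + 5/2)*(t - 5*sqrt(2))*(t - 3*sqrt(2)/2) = t^4 - 13*sqrt(2)*t^3/2 + 9*t^3/2 - 117*sqrt(2)*t^2/4 + 20*t^2 - 65*sqrt(2)*t/2 + 135*t/2 + 75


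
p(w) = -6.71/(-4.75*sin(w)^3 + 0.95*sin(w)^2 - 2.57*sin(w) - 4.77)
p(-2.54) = 3.12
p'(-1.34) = -3.03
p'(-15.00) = 25.91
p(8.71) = 0.91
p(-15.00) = 4.82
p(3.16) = 1.42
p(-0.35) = 1.87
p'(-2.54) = 9.82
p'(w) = -6.71*(14.25*sin(w)^2*cos(w) - 1.9*sin(w)*cos(w) + 2.57*cos(w))/(-4.75*sin(w)^3 + 0.95*sin(w)^2 - 2.57*sin(w) - 4.77)^2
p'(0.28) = -0.67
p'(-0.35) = -2.40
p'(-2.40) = 39.65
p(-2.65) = 2.36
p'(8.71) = 0.69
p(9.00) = 1.12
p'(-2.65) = 4.85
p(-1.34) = -2.23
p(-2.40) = 5.90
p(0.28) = 1.22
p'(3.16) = 0.79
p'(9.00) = 0.71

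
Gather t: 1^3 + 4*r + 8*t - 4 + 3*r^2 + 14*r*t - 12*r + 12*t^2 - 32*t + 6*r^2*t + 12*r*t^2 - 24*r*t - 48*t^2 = 3*r^2 - 8*r + t^2*(12*r - 36) + t*(6*r^2 - 10*r - 24) - 3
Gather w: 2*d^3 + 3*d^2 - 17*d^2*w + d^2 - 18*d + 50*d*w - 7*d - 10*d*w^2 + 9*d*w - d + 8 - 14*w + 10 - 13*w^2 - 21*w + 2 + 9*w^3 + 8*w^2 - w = 2*d^3 + 4*d^2 - 26*d + 9*w^3 + w^2*(-10*d - 5) + w*(-17*d^2 + 59*d - 36) + 20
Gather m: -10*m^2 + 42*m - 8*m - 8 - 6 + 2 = -10*m^2 + 34*m - 12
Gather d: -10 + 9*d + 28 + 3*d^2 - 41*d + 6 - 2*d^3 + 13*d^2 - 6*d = -2*d^3 + 16*d^2 - 38*d + 24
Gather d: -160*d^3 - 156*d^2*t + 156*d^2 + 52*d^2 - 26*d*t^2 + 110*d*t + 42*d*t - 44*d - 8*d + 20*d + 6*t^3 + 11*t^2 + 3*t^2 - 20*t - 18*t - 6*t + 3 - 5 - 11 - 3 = -160*d^3 + d^2*(208 - 156*t) + d*(-26*t^2 + 152*t - 32) + 6*t^3 + 14*t^2 - 44*t - 16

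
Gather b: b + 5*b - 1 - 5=6*b - 6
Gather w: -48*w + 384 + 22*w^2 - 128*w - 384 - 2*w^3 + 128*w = -2*w^3 + 22*w^2 - 48*w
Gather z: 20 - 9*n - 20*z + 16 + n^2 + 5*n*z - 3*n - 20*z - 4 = n^2 - 12*n + z*(5*n - 40) + 32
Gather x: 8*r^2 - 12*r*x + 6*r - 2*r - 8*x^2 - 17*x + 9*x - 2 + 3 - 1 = 8*r^2 + 4*r - 8*x^2 + x*(-12*r - 8)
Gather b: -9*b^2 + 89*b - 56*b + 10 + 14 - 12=-9*b^2 + 33*b + 12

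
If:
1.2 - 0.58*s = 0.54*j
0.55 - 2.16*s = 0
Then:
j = 1.95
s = 0.25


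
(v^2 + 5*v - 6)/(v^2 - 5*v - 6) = (-v^2 - 5*v + 6)/(-v^2 + 5*v + 6)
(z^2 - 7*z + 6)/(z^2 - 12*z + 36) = (z - 1)/(z - 6)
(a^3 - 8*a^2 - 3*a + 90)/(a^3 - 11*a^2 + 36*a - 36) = (a^2 - 2*a - 15)/(a^2 - 5*a + 6)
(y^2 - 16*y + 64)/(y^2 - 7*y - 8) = (y - 8)/(y + 1)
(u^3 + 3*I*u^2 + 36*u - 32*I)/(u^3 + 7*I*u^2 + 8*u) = (u - 4*I)/u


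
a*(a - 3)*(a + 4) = a^3 + a^2 - 12*a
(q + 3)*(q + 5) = q^2 + 8*q + 15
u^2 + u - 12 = (u - 3)*(u + 4)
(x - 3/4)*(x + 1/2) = x^2 - x/4 - 3/8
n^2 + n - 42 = (n - 6)*(n + 7)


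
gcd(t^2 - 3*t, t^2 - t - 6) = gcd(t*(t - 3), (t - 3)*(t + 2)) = t - 3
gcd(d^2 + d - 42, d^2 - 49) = d + 7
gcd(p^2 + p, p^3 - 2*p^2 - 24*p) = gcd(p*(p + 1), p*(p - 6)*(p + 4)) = p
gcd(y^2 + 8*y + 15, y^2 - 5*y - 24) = y + 3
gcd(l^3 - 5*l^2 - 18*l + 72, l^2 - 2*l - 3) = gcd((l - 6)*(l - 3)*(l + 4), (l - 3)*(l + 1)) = l - 3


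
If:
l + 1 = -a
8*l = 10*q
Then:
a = -5*q/4 - 1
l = 5*q/4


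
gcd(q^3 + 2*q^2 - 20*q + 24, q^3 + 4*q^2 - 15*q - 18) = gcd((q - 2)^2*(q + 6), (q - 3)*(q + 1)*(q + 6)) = q + 6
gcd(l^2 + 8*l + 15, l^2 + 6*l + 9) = l + 3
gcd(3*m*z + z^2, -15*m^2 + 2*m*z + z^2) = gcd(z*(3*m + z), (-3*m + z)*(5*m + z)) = 1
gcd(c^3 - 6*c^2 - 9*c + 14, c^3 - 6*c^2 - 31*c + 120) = 1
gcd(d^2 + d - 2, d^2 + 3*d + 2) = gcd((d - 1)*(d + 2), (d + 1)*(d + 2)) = d + 2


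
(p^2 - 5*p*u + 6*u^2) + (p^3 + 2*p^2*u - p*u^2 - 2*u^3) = p^3 + 2*p^2*u + p^2 - p*u^2 - 5*p*u - 2*u^3 + 6*u^2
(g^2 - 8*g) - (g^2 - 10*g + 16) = 2*g - 16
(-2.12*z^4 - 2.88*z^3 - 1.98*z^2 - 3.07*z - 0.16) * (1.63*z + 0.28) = -3.4556*z^5 - 5.288*z^4 - 4.0338*z^3 - 5.5585*z^2 - 1.1204*z - 0.0448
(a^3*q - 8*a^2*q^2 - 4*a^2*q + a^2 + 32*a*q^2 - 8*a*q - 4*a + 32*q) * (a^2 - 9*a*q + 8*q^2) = a^5*q - 17*a^4*q^2 - 4*a^4*q + a^4 + 80*a^3*q^3 + 68*a^3*q^2 - 17*a^3*q - 4*a^3 - 64*a^2*q^4 - 320*a^2*q^3 + 80*a^2*q^2 + 68*a^2*q + 256*a*q^4 - 64*a*q^3 - 320*a*q^2 + 256*q^3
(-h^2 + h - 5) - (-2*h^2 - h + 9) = h^2 + 2*h - 14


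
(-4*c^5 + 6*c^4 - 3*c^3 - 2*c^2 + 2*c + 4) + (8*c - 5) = -4*c^5 + 6*c^4 - 3*c^3 - 2*c^2 + 10*c - 1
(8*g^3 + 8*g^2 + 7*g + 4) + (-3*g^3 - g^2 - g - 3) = 5*g^3 + 7*g^2 + 6*g + 1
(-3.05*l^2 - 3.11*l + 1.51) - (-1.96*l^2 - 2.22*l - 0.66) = -1.09*l^2 - 0.89*l + 2.17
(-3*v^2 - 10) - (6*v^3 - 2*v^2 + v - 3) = -6*v^3 - v^2 - v - 7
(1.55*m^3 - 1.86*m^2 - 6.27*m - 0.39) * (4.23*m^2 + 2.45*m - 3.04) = 6.5565*m^5 - 4.0703*m^4 - 35.7911*m^3 - 11.3568*m^2 + 18.1053*m + 1.1856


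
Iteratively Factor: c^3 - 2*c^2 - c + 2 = (c - 1)*(c^2 - c - 2) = (c - 1)*(c + 1)*(c - 2)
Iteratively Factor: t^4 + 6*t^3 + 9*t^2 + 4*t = (t + 1)*(t^3 + 5*t^2 + 4*t) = t*(t + 1)*(t^2 + 5*t + 4) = t*(t + 1)*(t + 4)*(t + 1)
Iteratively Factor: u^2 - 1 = (u + 1)*(u - 1)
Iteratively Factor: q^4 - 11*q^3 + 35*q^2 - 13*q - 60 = (q - 3)*(q^3 - 8*q^2 + 11*q + 20) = (q - 4)*(q - 3)*(q^2 - 4*q - 5) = (q - 5)*(q - 4)*(q - 3)*(q + 1)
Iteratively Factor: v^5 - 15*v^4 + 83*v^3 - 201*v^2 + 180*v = (v)*(v^4 - 15*v^3 + 83*v^2 - 201*v + 180) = v*(v - 5)*(v^3 - 10*v^2 + 33*v - 36) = v*(v - 5)*(v - 3)*(v^2 - 7*v + 12) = v*(v - 5)*(v - 4)*(v - 3)*(v - 3)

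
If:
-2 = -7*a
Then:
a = 2/7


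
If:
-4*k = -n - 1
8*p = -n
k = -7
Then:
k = -7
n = -29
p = 29/8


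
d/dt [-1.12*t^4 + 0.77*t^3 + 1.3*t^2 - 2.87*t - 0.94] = -4.48*t^3 + 2.31*t^2 + 2.6*t - 2.87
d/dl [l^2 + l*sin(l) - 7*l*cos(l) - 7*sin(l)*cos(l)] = 7*l*sin(l) + l*cos(l) + 2*l + sin(l) - 7*cos(l) - 7*cos(2*l)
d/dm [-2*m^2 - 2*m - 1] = -4*m - 2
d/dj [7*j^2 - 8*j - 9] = 14*j - 8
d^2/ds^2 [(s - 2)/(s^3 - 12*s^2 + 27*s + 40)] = 6*(3*(s - 2)*(s^2 - 8*s + 9)^2 + (-s^2 + 8*s - (s - 4)*(s - 2) - 9)*(s^3 - 12*s^2 + 27*s + 40))/(s^3 - 12*s^2 + 27*s + 40)^3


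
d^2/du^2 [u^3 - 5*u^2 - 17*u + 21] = 6*u - 10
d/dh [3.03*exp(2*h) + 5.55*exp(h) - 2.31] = (6.06*exp(h) + 5.55)*exp(h)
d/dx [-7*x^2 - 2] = -14*x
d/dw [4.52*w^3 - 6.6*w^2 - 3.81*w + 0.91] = 13.56*w^2 - 13.2*w - 3.81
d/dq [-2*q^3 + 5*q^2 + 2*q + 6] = -6*q^2 + 10*q + 2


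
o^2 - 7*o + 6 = (o - 6)*(o - 1)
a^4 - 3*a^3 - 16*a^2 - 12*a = a*(a - 6)*(a + 1)*(a + 2)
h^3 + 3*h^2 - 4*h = h*(h - 1)*(h + 4)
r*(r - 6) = r^2 - 6*r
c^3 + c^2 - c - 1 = (c - 1)*(c + 1)^2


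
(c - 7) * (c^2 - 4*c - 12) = c^3 - 11*c^2 + 16*c + 84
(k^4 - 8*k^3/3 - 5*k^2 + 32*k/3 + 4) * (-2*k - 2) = -2*k^5 + 10*k^4/3 + 46*k^3/3 - 34*k^2/3 - 88*k/3 - 8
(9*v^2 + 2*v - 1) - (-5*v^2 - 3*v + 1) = 14*v^2 + 5*v - 2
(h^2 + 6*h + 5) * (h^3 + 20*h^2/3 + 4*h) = h^5 + 38*h^4/3 + 49*h^3 + 172*h^2/3 + 20*h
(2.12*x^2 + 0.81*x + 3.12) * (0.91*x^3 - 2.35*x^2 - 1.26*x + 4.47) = 1.9292*x^5 - 4.2449*x^4 - 1.7355*x^3 + 1.1238*x^2 - 0.3105*x + 13.9464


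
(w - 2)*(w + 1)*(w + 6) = w^3 + 5*w^2 - 8*w - 12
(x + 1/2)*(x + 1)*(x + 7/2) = x^3 + 5*x^2 + 23*x/4 + 7/4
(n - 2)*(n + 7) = n^2 + 5*n - 14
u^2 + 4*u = u*(u + 4)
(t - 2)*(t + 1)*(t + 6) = t^3 + 5*t^2 - 8*t - 12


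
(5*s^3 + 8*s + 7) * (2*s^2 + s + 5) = 10*s^5 + 5*s^4 + 41*s^3 + 22*s^2 + 47*s + 35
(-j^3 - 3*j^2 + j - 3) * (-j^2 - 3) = j^5 + 3*j^4 + 2*j^3 + 12*j^2 - 3*j + 9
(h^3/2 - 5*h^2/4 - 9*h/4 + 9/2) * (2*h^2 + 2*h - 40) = h^5 - 3*h^4/2 - 27*h^3 + 109*h^2/2 + 99*h - 180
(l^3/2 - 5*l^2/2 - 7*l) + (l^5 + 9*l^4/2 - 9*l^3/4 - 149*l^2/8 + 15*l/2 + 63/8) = l^5 + 9*l^4/2 - 7*l^3/4 - 169*l^2/8 + l/2 + 63/8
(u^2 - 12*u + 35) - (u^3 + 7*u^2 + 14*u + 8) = -u^3 - 6*u^2 - 26*u + 27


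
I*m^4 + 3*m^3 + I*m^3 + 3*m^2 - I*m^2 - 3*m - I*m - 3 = (m - 1)*(m + 1)*(m - 3*I)*(I*m + I)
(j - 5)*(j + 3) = j^2 - 2*j - 15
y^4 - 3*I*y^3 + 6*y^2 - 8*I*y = y*(y - 4*I)*(y - I)*(y + 2*I)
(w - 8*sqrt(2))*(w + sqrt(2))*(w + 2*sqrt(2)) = w^3 - 5*sqrt(2)*w^2 - 44*w - 32*sqrt(2)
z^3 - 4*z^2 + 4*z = z*(z - 2)^2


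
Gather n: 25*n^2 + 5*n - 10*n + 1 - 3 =25*n^2 - 5*n - 2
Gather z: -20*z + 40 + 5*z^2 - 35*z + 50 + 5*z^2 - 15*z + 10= 10*z^2 - 70*z + 100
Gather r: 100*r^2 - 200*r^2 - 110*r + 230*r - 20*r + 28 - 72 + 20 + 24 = -100*r^2 + 100*r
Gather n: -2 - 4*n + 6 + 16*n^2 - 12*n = 16*n^2 - 16*n + 4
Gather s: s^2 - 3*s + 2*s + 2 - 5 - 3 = s^2 - s - 6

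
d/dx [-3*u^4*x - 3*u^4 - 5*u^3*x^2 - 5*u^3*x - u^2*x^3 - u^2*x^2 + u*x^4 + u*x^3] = u*(-3*u^3 - 10*u^2*x - 5*u^2 - 3*u*x^2 - 2*u*x + 4*x^3 + 3*x^2)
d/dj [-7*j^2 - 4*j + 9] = -14*j - 4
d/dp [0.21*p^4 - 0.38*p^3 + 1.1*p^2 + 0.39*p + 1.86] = 0.84*p^3 - 1.14*p^2 + 2.2*p + 0.39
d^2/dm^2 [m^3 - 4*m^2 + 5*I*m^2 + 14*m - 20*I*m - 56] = 6*m - 8 + 10*I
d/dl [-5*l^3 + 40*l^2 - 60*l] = -15*l^2 + 80*l - 60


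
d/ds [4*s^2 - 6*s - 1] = 8*s - 6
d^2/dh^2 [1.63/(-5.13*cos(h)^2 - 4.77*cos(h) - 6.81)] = (171.586188*(1 - cos(h)^2)^2 + 119.658789*cos(h)^3 - 104.897835*cos(h)^2 - 292.266009*cos(h) - 131.871564)/(5.13*cos(h)^2 + 4.77*cos(h) + 6.81)^3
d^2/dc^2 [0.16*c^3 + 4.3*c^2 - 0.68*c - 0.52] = 0.96*c + 8.6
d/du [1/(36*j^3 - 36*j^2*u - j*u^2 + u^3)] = (36*j^2 + 2*j*u - 3*u^2)/(36*j^3 - 36*j^2*u - j*u^2 + u^3)^2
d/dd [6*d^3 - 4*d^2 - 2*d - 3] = 18*d^2 - 8*d - 2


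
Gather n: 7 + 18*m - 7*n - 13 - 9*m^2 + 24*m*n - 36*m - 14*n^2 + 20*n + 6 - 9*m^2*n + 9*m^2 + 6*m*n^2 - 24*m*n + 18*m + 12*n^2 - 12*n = n^2*(6*m - 2) + n*(1 - 9*m^2)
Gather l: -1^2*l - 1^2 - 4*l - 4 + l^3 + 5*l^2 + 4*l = l^3 + 5*l^2 - l - 5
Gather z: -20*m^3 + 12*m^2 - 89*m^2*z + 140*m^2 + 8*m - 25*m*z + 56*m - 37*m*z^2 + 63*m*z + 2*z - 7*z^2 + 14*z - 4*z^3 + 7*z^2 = -20*m^3 + 152*m^2 - 37*m*z^2 + 64*m - 4*z^3 + z*(-89*m^2 + 38*m + 16)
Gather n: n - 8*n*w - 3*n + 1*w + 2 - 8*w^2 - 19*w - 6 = n*(-8*w - 2) - 8*w^2 - 18*w - 4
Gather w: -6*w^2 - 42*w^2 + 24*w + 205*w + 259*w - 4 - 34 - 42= -48*w^2 + 488*w - 80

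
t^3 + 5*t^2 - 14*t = t*(t - 2)*(t + 7)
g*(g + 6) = g^2 + 6*g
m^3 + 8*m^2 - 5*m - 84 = (m - 3)*(m + 4)*(m + 7)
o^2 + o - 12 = (o - 3)*(o + 4)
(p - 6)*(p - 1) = p^2 - 7*p + 6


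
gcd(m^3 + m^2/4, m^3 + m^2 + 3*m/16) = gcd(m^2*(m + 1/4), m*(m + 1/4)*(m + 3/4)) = m^2 + m/4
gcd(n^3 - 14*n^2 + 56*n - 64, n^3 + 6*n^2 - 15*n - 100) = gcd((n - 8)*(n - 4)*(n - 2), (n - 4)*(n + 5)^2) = n - 4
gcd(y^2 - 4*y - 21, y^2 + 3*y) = y + 3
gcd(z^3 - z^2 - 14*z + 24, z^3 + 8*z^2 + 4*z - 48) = z^2 + 2*z - 8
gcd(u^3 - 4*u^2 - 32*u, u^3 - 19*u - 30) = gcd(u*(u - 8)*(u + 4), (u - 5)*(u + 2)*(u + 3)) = 1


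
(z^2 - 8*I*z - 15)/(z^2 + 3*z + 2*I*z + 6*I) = (z^2 - 8*I*z - 15)/(z^2 + z*(3 + 2*I) + 6*I)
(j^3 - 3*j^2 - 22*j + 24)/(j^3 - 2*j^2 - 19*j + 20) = (j - 6)/(j - 5)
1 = 1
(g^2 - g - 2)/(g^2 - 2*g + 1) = (g^2 - g - 2)/(g^2 - 2*g + 1)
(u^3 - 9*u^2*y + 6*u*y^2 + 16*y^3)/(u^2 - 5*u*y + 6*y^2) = (-u^2 + 7*u*y + 8*y^2)/(-u + 3*y)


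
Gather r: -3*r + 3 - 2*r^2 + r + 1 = -2*r^2 - 2*r + 4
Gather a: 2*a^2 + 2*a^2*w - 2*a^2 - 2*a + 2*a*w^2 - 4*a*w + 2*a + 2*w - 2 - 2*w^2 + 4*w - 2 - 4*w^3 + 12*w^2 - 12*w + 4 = 2*a^2*w + a*(2*w^2 - 4*w) - 4*w^3 + 10*w^2 - 6*w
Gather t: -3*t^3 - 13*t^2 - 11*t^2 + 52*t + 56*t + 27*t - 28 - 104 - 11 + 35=-3*t^3 - 24*t^2 + 135*t - 108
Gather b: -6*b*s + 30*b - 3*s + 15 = b*(30 - 6*s) - 3*s + 15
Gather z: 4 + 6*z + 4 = 6*z + 8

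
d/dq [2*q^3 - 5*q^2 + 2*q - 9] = 6*q^2 - 10*q + 2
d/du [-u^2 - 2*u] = -2*u - 2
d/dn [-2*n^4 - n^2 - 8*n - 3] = -8*n^3 - 2*n - 8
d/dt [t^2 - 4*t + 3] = 2*t - 4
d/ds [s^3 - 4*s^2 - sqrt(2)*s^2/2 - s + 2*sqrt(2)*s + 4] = 3*s^2 - 8*s - sqrt(2)*s - 1 + 2*sqrt(2)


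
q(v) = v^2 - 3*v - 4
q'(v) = 2*v - 3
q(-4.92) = 34.97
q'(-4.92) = -12.84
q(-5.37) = 40.95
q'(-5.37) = -13.74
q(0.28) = -4.76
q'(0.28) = -2.44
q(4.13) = 0.67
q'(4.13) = 5.26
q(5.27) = 7.96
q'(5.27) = 7.54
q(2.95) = -4.15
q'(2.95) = 2.90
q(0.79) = -5.75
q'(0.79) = -1.42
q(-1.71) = 4.05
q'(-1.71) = -6.42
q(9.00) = 50.00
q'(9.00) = 15.00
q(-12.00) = 176.00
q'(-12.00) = -27.00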